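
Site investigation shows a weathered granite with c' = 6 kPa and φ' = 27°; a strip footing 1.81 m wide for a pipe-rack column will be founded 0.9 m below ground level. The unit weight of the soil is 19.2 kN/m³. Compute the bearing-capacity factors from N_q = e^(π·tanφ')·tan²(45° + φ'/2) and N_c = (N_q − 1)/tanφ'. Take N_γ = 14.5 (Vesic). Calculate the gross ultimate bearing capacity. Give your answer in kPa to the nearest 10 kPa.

tan27° = 0.5095, so N_q = e^(π×0.5095)·tan²(58.5°) = 4.957 × 2.663 = 13.2.
N_c = (13.2 − 1)/tan27° = 23.94.
Overburden at base level: q = 19.2 × 0.9 = 17.28 kPa.
Cohesion term c·N_c = 6 × 23.942 = 143.65 kPa; surcharge term q·N_q = 17.28 × 13.199 = 228.08 kPa; self-weight term 0.5·γ·B·N_γ = 0.5 × 19.2 × 1.81 × 14.5 = 251.95 kPa.
q_ult = 143.65 + 228.08 + 251.95 = 623.69 kPa.

q_ult ≈ 620 kPa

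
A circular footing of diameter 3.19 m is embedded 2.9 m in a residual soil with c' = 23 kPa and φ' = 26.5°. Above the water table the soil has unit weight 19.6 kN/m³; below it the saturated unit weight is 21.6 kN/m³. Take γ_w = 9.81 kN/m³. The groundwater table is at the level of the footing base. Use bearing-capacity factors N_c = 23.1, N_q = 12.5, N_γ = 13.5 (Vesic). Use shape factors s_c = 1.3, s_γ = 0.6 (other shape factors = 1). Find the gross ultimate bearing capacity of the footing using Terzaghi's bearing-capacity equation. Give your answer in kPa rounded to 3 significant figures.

q_ult ≈ 1550 kPa

Overburden at base level: q = 19.6 × 2.9 = 56.84 kPa.
Below the base the soil is submerged, so the ½γBN_γ term uses γ' = 21.6 − 9.81 = 11.79 kN/m³.
Cohesion term c·N_c·s_c = 23 × 23.1 × 1.3 = 690.69 kPa; surcharge term q·N_q = 56.84 × 12.5 = 710.5 kPa; self-weight term 0.5·γ·B·N_γ·s_γ = 0.5 × 11.79 × 3.19 × 13.5 × 0.6 = 152.32 kPa.
q_ult = 690.69 + 710.5 + 152.32 = 1553.5 kPa.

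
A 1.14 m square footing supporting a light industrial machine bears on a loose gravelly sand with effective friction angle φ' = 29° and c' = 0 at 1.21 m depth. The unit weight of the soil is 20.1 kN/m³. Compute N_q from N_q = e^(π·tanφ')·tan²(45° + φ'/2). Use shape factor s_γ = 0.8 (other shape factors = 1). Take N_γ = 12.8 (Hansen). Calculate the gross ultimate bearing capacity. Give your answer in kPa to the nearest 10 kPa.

q_ult ≈ 520 kPa

tan29° = 0.5543, so N_q = e^(π×0.5543)·tan²(59.5°) = 5.705 × 2.882 = 16.44.
q = γ·D_f = 20.1 × 1.21 = 24.321 kPa.
q·N_q = 24.321 × 16.443 = 399.92 kPa
0.5·γ·B·N_γ·s_γ = 0.5 × 20.1 × 1.14 × 12.8 × 0.8 = 117.32 kPa
q_ult = 399.92 + 117.32 = 517.24 kPa.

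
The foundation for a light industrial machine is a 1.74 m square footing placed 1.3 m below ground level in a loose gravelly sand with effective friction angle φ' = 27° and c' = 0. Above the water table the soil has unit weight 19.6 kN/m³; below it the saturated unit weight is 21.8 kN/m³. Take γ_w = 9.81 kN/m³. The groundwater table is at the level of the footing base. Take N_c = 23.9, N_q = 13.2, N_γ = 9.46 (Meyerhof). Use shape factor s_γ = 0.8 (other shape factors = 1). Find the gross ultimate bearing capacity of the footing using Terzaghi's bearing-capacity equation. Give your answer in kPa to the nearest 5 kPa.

q_ult ≈ 415 kPa

Overburden at base level: q = 19.6 × 1.3 = 25.48 kPa.
Below the base the soil is submerged, so the ½γBN_γ term uses γ' = 21.8 − 9.81 = 11.99 kN/m³.
Surcharge term q·N_q = 25.48 × 13.2 = 336.34 kPa; self-weight term 0.5·γ·B·N_γ·s_γ = 0.5 × 11.99 × 1.74 × 9.46 × 0.8 = 78.944 kPa.
q_ult = 336.34 + 78.944 = 415.28 kPa.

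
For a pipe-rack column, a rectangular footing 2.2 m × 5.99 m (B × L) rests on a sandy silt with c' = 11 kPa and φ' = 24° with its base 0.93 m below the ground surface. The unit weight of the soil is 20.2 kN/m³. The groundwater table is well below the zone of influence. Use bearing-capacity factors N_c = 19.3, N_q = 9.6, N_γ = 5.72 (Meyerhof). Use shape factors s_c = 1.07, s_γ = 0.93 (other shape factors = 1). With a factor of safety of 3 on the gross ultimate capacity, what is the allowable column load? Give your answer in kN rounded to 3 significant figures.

q = γ·D_f = 20.2 × 0.93 = 18.786 kPa.
c·N_c·s_c = 11 × 19.3 × 1.07 = 227.16 kPa
q·N_q = 18.786 × 9.6 = 180.35 kPa
0.5·γ·B·N_γ·s_γ = 0.5 × 20.2 × 2.2 × 5.72 × 0.93 = 118.2 kPa
q_ult = 227.16 + 180.35 + 118.2 = 525.71 kPa.
Gross allowable pressure q_all = 525.71 / 3 = 175.24 kPa.
Footing area = 13.178 m², so allowable column load = 175.24 × 13.178 = 2309.3 kN.

P_all ≈ 2310 kN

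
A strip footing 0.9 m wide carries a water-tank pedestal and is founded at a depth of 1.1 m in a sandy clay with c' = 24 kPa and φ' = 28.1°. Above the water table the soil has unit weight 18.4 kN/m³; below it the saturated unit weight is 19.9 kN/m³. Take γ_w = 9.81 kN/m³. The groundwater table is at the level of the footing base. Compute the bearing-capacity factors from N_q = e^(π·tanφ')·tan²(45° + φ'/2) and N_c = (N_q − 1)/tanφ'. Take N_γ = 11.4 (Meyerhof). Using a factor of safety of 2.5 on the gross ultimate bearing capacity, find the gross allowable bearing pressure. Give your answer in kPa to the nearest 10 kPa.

N_q = e^(π·tan28.1°)·tan²(59.05°) = 14.88; N_c = (N_q − 1)/tanφ' = 26.
q = γ·D_f = 18.4 × 1.1 = 20.24 kPa.
For the ½γBN_γ term take γ' = 19.9 − 9.81 = 10.09 kN/m³ (soil below base is submerged).
c·N_c = 24 × 26 = 624 kPa
q·N_q = 20.24 × 14.883 = 301.22 kPa
0.5·γ·B·N_γ = 0.5 × 10.09 × 0.9 × 11.4 = 51.762 kPa
q_ult = 624 + 301.22 + 51.762 = 976.98 kPa.
q_all = 976.98 / 2.5 = 390.79 kPa.

q_all ≈ 390 kPa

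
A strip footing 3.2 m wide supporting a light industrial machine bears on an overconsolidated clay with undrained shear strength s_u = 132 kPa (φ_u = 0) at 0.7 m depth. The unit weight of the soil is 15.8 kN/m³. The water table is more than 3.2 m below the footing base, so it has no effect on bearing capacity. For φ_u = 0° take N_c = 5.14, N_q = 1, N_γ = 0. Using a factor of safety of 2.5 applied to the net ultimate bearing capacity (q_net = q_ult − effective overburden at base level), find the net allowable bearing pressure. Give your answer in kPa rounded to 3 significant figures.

Effective surcharge at the founding depth q = γ·D_f = 15.8 × 0.7 = 11.06 kPa.
q_ult = c·N_c + q·N_q
     = 132 × 5.14 + 11.06 × 1
     = 678.48 + 11.06 = 689.54 kPa.
Net ultimate: q_net = 689.54 − 11.06 = 678.48 kPa.
q_all(net) = 678.48 / 2.5 = 271.39 kPa.

q_all(net) ≈ 271 kPa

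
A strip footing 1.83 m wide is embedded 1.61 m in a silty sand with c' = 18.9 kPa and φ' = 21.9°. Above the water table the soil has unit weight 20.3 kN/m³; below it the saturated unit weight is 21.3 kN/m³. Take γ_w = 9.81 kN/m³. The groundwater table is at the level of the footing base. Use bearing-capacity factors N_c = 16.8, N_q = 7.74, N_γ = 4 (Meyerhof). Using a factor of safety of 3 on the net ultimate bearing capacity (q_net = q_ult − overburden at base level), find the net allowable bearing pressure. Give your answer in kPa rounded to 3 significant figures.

q_all(net) ≈ 193 kPa

Effective surcharge at the founding depth q = γ·D_f = 20.3 × 1.61 = 32.683 kPa.
The water table coincides with the base, so in the self-weight term γ → γ' = 11.49 kN/m³.
q_ult = c·N_c + q·N_q + 0.5·γ·B·N_γ
     = 18.9 × 16.8 + 32.683 × 7.74 + 0.5 × 11.49 × 1.83 × 4
     = 317.52 + 252.97 + 42.053 = 612.54 kPa.
q_net = 612.54 − 32.683 = 579.86 kPa.
q_all(net) = 579.86 / 3 = 193.29 kPa.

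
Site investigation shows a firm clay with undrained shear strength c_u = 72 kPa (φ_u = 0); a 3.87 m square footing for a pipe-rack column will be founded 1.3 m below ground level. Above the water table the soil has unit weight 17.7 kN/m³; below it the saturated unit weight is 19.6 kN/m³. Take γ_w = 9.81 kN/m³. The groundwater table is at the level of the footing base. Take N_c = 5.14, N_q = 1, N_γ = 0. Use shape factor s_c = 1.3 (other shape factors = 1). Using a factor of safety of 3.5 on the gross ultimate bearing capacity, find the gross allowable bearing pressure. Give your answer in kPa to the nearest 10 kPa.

q_all ≈ 140 kPa

Overburden at base level: q = 17.7 × 1.3 = 23.01 kPa.
Cohesion term c·N_c·s_c = 72 × 5.14 × 1.3 = 481.1 kPa; surcharge term q·N_q = 23.01 × 1 = 23.01 kPa.
q_ult = 481.1 + 23.01 = 504.11 kPa.
q_all = 504.11 / 3.5 = 144.03 kPa.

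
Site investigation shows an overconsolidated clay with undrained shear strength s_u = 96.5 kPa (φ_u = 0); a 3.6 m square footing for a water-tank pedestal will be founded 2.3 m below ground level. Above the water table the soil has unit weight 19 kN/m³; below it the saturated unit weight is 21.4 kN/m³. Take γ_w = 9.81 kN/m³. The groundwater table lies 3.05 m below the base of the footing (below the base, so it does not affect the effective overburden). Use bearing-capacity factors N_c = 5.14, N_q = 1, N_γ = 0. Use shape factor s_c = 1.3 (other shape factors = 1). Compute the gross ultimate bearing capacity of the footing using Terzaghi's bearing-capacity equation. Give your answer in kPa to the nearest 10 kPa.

q_ult ≈ 690 kPa

q = γ·D_f = 19 × 2.3 = 43.7 kPa.
c·N_c·s_c = 96.5 × 5.14 × 1.3 = 644.81 kPa
q·N_q = 43.7 × 1 = 43.7 kPa
q_ult = 644.81 + 43.7 = 688.51 kPa.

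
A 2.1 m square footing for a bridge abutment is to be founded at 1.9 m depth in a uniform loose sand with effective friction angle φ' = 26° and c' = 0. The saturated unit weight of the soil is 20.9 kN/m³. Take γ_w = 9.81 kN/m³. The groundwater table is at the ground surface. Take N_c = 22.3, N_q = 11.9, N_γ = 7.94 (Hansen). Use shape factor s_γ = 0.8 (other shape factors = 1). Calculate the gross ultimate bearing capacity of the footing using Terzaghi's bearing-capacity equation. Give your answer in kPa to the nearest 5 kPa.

Water table at ground surface, so effective unit weight γ' = 20.9 − 9.81 = 11.09 kN/m³ is used throughout; overburden q = 11.09 × 1.9 = 21.071 kPa; the same γ' applies in the ½γBN_γ term.
Surcharge term q·N_q = 21.071 × 11.9 = 250.74 kPa; self-weight term 0.5·γ·B·N_γ·s_γ = 0.5 × 11.09 × 2.1 × 7.94 × 0.8 = 73.966 kPa.
q_ult = 250.74 + 73.966 = 324.71 kPa.

q_ult ≈ 325 kPa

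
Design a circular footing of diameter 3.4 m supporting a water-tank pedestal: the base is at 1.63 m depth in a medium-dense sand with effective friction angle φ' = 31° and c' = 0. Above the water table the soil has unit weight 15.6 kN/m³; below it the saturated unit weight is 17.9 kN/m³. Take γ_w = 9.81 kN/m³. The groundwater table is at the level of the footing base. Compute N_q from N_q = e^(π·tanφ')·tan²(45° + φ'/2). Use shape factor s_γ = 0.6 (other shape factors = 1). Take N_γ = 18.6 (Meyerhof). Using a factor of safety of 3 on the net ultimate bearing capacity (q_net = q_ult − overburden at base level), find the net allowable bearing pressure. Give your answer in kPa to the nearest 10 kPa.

q_all(net) ≈ 220 kPa

N_q = e^(π·tan31°)·tan²(60.5°) = 20.63.
q = γ·D_f = 15.6 × 1.63 = 25.428 kPa.
For the ½γBN_γ term take γ' = 17.9 − 9.81 = 8.09 kN/m³ (soil below base is submerged).
q·N_q = 25.428 × 20.631 = 524.6 kPa
0.5·γ·B·N_γ·s_γ = 0.5 × 8.09 × 3.4 × 18.6 × 0.6 = 153.48 kPa
q_ult = 524.6 + 153.48 = 678.08 kPa.
q_net = 678.08 − 25.428 = 652.66 kPa.
q_all(net) = 652.66 / 3 = 217.55 kPa.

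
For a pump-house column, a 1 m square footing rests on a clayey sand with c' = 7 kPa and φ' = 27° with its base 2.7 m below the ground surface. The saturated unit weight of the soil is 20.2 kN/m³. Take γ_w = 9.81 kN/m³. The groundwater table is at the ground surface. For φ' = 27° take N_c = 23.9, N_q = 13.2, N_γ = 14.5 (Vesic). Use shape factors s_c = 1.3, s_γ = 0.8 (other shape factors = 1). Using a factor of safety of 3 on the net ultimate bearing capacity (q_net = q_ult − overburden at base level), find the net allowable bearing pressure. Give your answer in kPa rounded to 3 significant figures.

Water table at ground surface, so effective unit weight γ' = 20.2 − 9.81 = 10.39 kN/m³ is used throughout; overburden q = 10.39 × 2.7 = 28.053 kPa; the same γ' applies in the ½γBN_γ term.
Cohesion term c·N_c·s_c = 7 × 23.9 × 1.3 = 217.49 kPa; surcharge term q·N_q = 28.053 × 13.2 = 370.3 kPa; self-weight term 0.5·γ·B·N_γ·s_γ = 0.5 × 10.39 × 1 × 14.5 × 0.8 = 60.262 kPa.
q_ult = 217.49 + 370.3 + 60.262 = 648.05 kPa.
q_net = 648.05 − 28.053 = 620 kPa.
q_all(net) = 620 / 3 = 206.67 kPa.

q_all(net) ≈ 207 kPa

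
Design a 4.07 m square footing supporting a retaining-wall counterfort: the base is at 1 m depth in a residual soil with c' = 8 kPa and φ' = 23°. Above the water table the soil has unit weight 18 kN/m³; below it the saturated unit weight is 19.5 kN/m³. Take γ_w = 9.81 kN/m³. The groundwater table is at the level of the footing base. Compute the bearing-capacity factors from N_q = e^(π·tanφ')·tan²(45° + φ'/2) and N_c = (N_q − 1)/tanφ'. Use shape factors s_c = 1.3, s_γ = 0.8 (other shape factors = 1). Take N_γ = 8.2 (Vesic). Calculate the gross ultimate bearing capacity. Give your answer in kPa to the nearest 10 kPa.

q_ult ≈ 470 kPa

tan23° = 0.4245, so N_q = e^(π×0.4245)·tan²(56.5°) = 3.794 × 2.283 = 8.66.
N_c = (8.66 − 1)/tan23° = 18.05.
Effective surcharge at the founding depth q = γ·D_f = 18 × 1 = 18 kPa.
The water table coincides with the base, so in the self-weight term γ → γ' = 9.69 kN/m³.
q_ult = c·N_c·s_c + q·N_q + 0.5·γ·B·N_γ·s_γ
     = 8 × 18.049 × 1.3 + 18 × 8.6612 + 0.5 × 9.69 × 4.07 × 8.2 × 0.8
     = 187.71 + 155.9 + 129.36 = 472.96 kPa.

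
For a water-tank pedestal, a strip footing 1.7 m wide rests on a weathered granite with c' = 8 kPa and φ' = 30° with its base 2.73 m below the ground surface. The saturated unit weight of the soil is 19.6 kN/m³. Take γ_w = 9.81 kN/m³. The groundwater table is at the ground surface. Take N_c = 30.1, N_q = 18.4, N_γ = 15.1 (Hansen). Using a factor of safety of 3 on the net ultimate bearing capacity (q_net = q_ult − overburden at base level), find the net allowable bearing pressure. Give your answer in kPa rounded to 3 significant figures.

q_all(net) ≈ 277 kPa

With the water table at the surface the whole profile is submerged: γ' = 19.6 − 9.81 = 9.79 kN/m³, so q = γ'·D_f = 26.727 kPa; the same γ' applies in the ½γBN_γ term.
q_ult = c·N_c + q·N_q + 0.5·γ·B·N_γ
     = 8 × 30.1 + 26.727 × 18.4 + 0.5 × 9.79 × 1.7 × 15.1
     = 240.8 + 491.77 + 125.65 = 858.23 kPa.
q_net = 858.23 − 26.727 = 831.5 kPa.
q_all(net) = 831.5 / 3 = 277.17 kPa.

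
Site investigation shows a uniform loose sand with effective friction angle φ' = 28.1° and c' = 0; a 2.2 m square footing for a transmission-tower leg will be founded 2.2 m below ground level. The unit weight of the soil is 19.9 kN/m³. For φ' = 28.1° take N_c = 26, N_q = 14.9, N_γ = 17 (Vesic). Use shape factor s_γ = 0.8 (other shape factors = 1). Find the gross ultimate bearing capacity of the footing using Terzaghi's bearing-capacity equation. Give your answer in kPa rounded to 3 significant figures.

q_ult ≈ 950 kPa

Overburden at base level: q = 19.9 × 2.2 = 43.78 kPa.
Surcharge term q·N_q = 43.78 × 14.9 = 652.32 kPa; self-weight term 0.5·γ·B·N_γ·s_γ = 0.5 × 19.9 × 2.2 × 17 × 0.8 = 297.7 kPa.
q_ult = 652.32 + 297.7 = 950.03 kPa.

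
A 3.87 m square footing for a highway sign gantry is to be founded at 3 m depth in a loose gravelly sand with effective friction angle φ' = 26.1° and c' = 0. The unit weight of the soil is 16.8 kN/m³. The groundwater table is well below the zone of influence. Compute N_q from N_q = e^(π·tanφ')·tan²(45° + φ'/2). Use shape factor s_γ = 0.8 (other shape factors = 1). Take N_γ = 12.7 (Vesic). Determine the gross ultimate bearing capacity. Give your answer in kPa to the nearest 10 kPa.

q_ult ≈ 930 kPa

tan26.1° = 0.4899, so N_q = e^(π×0.4899)·tan²(58.05°) = 4.66 × 2.571 = 11.98.
Overburden at base level: q = 16.8 × 3 = 50.4 kPa.
Surcharge term q·N_q = 50.4 × 11.981 = 603.87 kPa; self-weight term 0.5·γ·B·N_γ·s_γ = 0.5 × 16.8 × 3.87 × 12.7 × 0.8 = 330.28 kPa.
q_ult = 603.87 + 330.28 = 934.15 kPa.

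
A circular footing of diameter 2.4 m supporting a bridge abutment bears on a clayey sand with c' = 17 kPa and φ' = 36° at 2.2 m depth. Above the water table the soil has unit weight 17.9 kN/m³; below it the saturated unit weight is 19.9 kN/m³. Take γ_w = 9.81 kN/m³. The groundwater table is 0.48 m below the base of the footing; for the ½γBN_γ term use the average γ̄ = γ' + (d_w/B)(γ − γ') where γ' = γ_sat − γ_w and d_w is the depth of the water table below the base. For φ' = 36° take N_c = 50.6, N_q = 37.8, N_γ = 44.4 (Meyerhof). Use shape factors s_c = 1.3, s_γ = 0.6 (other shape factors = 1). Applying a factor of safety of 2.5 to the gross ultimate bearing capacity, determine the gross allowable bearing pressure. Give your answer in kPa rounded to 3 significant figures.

Effective surcharge at the founding depth q = γ·D_f = 17.9 × 2.2 = 39.38 kPa.
With d_w = 0.48 m < B, γ̄ = 10.09 + (0.48/2.4) × (17.9 − 10.09) = 11.652 kN/m³.
q_ult = c·N_c·s_c + q·N_q + 0.5·γ·B·N_γ·s_γ
     = 17 × 50.6 × 1.3 + 39.38 × 37.8 + 0.5 × 11.652 × 2.4 × 44.4 × 0.6
     = 1118.3 + 1488.6 + 372.49 = 2979.3 kPa.
q_all = q_ult / FS = 2979.3 / 2.5 = 1191.7 kPa.

q_all ≈ 1190 kPa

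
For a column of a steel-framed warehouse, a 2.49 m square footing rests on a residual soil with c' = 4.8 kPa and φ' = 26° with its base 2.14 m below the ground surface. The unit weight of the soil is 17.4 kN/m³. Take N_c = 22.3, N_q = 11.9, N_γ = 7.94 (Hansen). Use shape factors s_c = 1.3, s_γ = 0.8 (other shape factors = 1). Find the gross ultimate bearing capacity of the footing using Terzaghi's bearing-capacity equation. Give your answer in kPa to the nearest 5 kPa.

Effective surcharge at the founding depth q = γ·D_f = 17.4 × 2.14 = 37.236 kPa.
q_ult = c·N_c·s_c + q·N_q + 0.5·γ·B·N_γ·s_γ
     = 4.8 × 22.3 × 1.3 + 37.236 × 11.9 + 0.5 × 17.4 × 2.49 × 7.94 × 0.8
     = 139.15 + 443.11 + 137.6 = 719.86 kPa.

q_ult ≈ 720 kPa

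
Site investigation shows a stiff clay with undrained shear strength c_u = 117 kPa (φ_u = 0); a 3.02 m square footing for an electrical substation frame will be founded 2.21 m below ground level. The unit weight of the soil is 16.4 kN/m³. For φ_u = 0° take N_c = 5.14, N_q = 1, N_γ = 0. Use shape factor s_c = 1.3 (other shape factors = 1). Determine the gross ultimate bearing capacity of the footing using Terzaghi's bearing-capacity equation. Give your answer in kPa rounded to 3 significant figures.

q = γ·D_f = 16.4 × 2.21 = 36.244 kPa.
c·N_c·s_c = 117 × 5.14 × 1.3 = 781.79 kPa
q·N_q = 36.244 × 1 = 36.244 kPa
q_ult = 781.79 + 36.244 = 818.04 kPa.

q_ult ≈ 818 kPa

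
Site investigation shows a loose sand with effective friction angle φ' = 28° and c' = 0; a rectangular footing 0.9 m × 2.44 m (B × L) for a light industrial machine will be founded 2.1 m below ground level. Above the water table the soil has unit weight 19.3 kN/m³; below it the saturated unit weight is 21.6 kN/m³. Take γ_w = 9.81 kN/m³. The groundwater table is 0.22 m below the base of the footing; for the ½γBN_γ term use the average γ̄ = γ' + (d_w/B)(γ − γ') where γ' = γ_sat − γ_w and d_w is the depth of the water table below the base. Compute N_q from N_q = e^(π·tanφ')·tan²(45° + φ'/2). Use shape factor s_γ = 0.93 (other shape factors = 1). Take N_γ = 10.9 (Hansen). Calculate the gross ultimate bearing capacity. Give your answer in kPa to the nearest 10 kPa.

q_ult ≈ 660 kPa

tan28° = 0.5317, so N_q = e^(π×0.5317)·tan²(59°) = 5.314 × 2.77 = 14.72.
Effective surcharge at the founding depth q = γ·D_f = 19.3 × 2.1 = 40.53 kPa.
With d_w = 0.22 m < B, γ̄ = 11.79 + (0.22/0.9) × (19.3 − 11.79) = 13.626 kN/m³.
q_ult = q·N_q + 0.5·γ·B·N_γ·s_γ
     = 40.53 × 14.72 + 0.5 × 13.626 × 0.9 × 10.9 × 0.93
     = 596.6 + 62.156 = 658.75 kPa.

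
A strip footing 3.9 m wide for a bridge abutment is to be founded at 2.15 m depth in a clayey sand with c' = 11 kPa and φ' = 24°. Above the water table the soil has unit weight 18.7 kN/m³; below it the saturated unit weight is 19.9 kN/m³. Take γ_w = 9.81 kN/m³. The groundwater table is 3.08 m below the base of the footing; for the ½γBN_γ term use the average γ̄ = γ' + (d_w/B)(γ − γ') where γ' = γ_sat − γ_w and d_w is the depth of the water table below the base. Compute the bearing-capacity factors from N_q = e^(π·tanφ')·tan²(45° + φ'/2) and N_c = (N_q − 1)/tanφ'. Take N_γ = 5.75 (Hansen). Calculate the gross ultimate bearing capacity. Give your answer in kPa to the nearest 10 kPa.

q_ult ≈ 790 kPa

tan24° = 0.4452, so N_q = e^(π×0.4452)·tan²(57°) = 4.05 × 2.371 = 9.6.
N_c = (9.6 − 1)/tan24° = 19.32.
Overburden at base level: q = 18.7 × 2.15 = 40.205 kPa.
The water table is 3.08 m below the base (< B = 3.9 m), so the ½γBN_γ term uses γ̄ = γ' + (d_w/B)(γ − γ') = 10.09 + (3.08/3.9)(18.7 − 10.09) = 16.89 kN/m³.
Cohesion term c·N_c = 11 × 19.324 = 212.56 kPa; surcharge term q·N_q = 40.205 × 9.6034 = 386.1 kPa; self-weight term 0.5·γ·B·N_γ = 0.5 × 16.89 × 3.9 × 5.75 = 189.38 kPa.
q_ult = 212.56 + 386.1 + 189.38 = 788.04 kPa.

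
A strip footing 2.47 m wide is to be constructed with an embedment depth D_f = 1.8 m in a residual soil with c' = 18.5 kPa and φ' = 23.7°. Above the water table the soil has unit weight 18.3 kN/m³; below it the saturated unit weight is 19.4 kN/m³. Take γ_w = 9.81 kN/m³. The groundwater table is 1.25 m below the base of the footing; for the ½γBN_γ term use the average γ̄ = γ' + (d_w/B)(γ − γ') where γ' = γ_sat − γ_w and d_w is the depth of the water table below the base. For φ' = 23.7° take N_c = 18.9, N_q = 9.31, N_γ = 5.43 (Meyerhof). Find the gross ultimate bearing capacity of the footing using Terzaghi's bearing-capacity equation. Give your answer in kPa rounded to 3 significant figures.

Effective surcharge at the founding depth q = γ·D_f = 18.3 × 1.8 = 32.94 kPa.
With d_w = 1.25 m < B, γ̄ = 9.59 + (1.25/2.47) × (18.3 − 9.59) = 13.998 kN/m³.
q_ult = c·N_c + q·N_q + 0.5·γ·B·N_γ
     = 18.5 × 18.9 + 32.94 × 9.31 + 0.5 × 13.998 × 2.47 × 5.43
     = 349.65 + 306.67 + 93.871 = 750.19 kPa.

q_ult ≈ 750 kPa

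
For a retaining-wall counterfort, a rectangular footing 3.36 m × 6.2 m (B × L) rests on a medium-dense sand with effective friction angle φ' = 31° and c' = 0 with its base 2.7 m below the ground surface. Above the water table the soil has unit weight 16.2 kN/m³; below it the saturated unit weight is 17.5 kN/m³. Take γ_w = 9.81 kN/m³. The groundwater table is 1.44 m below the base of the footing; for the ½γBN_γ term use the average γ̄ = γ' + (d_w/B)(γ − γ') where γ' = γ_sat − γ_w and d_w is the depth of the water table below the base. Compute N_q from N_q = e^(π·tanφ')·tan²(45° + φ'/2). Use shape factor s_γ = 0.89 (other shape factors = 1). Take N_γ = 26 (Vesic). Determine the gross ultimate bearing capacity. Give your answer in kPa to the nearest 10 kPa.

tan31° = 0.6009, so N_q = e^(π×0.6009)·tan²(60.5°) = 6.604 × 3.124 = 20.63.
Overburden at base level: q = 16.2 × 2.7 = 43.74 kPa.
The water table is 1.44 m below the base (< B = 3.36 m), so the ½γBN_γ term uses γ̄ = γ' + (d_w/B)(γ − γ') = 7.69 + (1.44/3.36)(16.2 − 7.69) = 11.337 kN/m³.
Surcharge term q·N_q = 43.74 × 20.631 = 902.39 kPa; self-weight term 0.5·γ·B·N_γ·s_γ = 0.5 × 11.337 × 3.36 × 26 × 0.89 = 440.73 kPa.
q_ult = 902.39 + 440.73 = 1343.1 kPa.

q_ult ≈ 1340 kPa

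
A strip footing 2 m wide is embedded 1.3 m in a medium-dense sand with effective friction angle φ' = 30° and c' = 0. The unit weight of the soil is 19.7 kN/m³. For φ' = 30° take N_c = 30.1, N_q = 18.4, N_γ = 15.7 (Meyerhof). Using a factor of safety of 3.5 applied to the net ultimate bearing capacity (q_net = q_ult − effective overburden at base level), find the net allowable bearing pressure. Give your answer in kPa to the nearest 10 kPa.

q_all(net) ≈ 220 kPa

q = γ·D_f = 19.7 × 1.3 = 25.61 kPa.
q·N_q = 25.61 × 18.4 = 471.22 kPa
0.5·γ·B·N_γ = 0.5 × 19.7 × 2 × 15.7 = 309.29 kPa
q_ult = 471.22 + 309.29 = 780.51 kPa.
Net ultimate: q_net = 780.51 − 25.61 = 754.9 kPa.
q_all(net) = 754.9 / 3.5 = 215.69 kPa.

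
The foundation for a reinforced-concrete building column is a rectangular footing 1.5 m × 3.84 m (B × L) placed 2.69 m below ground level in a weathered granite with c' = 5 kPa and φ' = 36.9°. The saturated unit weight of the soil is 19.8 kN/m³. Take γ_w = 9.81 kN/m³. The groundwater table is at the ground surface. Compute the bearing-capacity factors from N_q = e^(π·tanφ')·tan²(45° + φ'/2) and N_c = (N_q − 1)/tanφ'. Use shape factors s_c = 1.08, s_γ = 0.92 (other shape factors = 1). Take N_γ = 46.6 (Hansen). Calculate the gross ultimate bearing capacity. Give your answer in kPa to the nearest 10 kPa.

tan36.9° = 0.7508, so N_q = e^(π×0.7508)·tan²(63.45°) = 10.578 × 4.005 = 42.37.
N_c = (42.37 − 1)/tan36.9° = 55.1.
With the water table at the surface the whole profile is submerged: γ' = 19.8 − 9.81 = 9.99 kN/m³, so q = γ'·D_f = 26.873 kPa; the same γ' applies in the ½γBN_γ term.
q_ult = c·N_c·s_c + q·N_q + 0.5·γ·B·N_γ·s_γ
     = 5 × 55.096 × 1.08 + 26.873 × 42.368 + 0.5 × 9.99 × 1.5 × 46.6 × 0.92
     = 297.52 + 1138.5 + 321.22 = 1757.3 kPa.

q_ult ≈ 1760 kPa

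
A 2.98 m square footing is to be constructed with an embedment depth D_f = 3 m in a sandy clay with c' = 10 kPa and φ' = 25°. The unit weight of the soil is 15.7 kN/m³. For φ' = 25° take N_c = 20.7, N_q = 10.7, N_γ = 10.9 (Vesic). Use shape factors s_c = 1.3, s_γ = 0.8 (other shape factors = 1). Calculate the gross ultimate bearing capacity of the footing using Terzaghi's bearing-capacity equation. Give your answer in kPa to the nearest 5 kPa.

q_ult ≈ 975 kPa

Overburden at base level: q = 15.7 × 3 = 47.1 kPa.
Cohesion term c·N_c·s_c = 10 × 20.7 × 1.3 = 269.1 kPa; surcharge term q·N_q = 47.1 × 10.7 = 503.97 kPa; self-weight term 0.5·γ·B·N_γ·s_γ = 0.5 × 15.7 × 2.98 × 10.9 × 0.8 = 203.99 kPa.
q_ult = 269.1 + 503.97 + 203.99 = 977.06 kPa.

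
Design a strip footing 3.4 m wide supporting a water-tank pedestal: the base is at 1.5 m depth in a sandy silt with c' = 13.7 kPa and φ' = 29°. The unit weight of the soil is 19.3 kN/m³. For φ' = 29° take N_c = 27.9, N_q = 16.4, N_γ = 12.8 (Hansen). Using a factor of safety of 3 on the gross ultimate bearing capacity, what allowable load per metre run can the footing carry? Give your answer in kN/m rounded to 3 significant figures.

≈ 1450 kN/m

Overburden at base level: q = 19.3 × 1.5 = 28.95 kPa.
Cohesion term c·N_c = 13.7 × 27.9 = 382.23 kPa; surcharge term q·N_q = 28.95 × 16.4 = 474.78 kPa; self-weight term 0.5·γ·B·N_γ = 0.5 × 19.3 × 3.4 × 12.8 = 419.97 kPa.
q_ult = 382.23 + 474.78 + 419.97 = 1277 kPa.
Gross allowable pressure q_all = 1277 / 3 = 425.66 kPa.
Allowable wall load = q_all × B = 425.66 × 3.4 = 1447.2 kN per metre run.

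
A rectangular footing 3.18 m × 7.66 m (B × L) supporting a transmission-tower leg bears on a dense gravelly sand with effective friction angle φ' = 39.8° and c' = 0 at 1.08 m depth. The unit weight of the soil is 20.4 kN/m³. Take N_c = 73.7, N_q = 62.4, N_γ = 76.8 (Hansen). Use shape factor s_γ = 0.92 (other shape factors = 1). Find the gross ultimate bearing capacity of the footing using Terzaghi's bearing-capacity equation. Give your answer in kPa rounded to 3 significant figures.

q = γ·D_f = 20.4 × 1.08 = 22.032 kPa.
q·N_q = 22.032 × 62.4 = 1374.8 kPa
0.5·γ·B·N_γ·s_γ = 0.5 × 20.4 × 3.18 × 76.8 × 0.92 = 2291.8 kPa
q_ult = 1374.8 + 2291.8 = 3666.6 kPa.

q_ult ≈ 3670 kPa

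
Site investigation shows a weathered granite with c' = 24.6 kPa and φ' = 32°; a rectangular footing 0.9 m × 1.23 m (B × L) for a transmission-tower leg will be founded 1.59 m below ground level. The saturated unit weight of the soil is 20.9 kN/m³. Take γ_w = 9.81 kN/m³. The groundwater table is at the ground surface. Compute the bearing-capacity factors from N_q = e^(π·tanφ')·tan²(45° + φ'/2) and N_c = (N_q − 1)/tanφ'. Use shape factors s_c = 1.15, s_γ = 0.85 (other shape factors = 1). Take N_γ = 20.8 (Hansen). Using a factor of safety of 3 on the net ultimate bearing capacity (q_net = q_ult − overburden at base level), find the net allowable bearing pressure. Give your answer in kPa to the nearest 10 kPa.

N_q = e^(π·tan32°)·tan²(61°) = 23.18; N_c = (N_q − 1)/tanφ' = 35.49.
Water table at ground surface, so effective unit weight γ' = 20.9 − 9.81 = 11.09 kN/m³ is used throughout; overburden q = 11.09 × 1.59 = 17.633 kPa; the same γ' applies in the ½γBN_γ term.
Cohesion term c·N_c·s_c = 24.6 × 35.49 × 1.15 = 1004 kPa; surcharge term q·N_q = 17.633 × 23.177 = 408.68 kPa; self-weight term 0.5·γ·B·N_γ·s_γ = 0.5 × 11.09 × 0.9 × 20.8 × 0.85 = 88.232 kPa.
q_ult = 1004 + 408.68 + 88.232 = 1500.9 kPa.
q_net = 1500.9 − 17.633 = 1483.3 kPa.
q_all(net) = 1483.3 / 3 = 494.43 kPa.

q_all(net) ≈ 490 kPa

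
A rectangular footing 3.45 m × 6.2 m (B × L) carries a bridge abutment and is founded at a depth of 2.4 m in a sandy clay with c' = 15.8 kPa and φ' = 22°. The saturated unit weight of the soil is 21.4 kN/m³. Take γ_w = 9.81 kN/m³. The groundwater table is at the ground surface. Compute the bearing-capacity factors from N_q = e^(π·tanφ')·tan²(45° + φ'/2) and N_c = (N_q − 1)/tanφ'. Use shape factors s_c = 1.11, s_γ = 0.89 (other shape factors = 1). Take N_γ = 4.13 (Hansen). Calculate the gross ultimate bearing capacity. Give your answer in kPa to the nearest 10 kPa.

tan22° = 0.404, so N_q = e^(π×0.404)·tan²(56°) = 3.558 × 2.198 = 7.82.
N_c = (7.82 − 1)/tan22° = 16.88.
Water table at ground surface, so effective unit weight γ' = 21.4 − 9.81 = 11.59 kN/m³ is used throughout; overburden q = 11.59 × 2.4 = 27.816 kPa; the same γ' applies in the ½γBN_γ term.
Cohesion term c·N_c·s_c = 15.8 × 16.883 × 1.11 = 296.09 kPa; surcharge term q·N_q = 27.816 × 7.8211 = 217.55 kPa; self-weight term 0.5·γ·B·N_γ·s_γ = 0.5 × 11.59 × 3.45 × 4.13 × 0.89 = 73.487 kPa.
q_ult = 296.09 + 217.55 + 73.487 = 587.13 kPa.

q_ult ≈ 590 kPa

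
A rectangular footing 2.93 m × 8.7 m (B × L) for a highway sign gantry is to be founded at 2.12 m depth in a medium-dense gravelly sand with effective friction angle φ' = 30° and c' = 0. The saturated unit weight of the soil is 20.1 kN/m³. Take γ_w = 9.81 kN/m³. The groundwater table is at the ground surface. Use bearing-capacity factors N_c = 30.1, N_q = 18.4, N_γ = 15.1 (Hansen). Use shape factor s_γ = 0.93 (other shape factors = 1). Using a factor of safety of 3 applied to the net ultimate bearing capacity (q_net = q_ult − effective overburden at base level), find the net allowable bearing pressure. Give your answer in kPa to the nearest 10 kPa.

q_all(net) ≈ 200 kPa

With the water table at the surface the whole profile is submerged: γ' = 20.1 − 9.81 = 10.29 kN/m³, so q = γ'·D_f = 21.815 kPa; the same γ' applies in the ½γBN_γ term.
q_ult = q·N_q + 0.5·γ·B·N_γ·s_γ
     = 21.815 × 18.4 + 0.5 × 10.29 × 2.93 × 15.1 × 0.93
     = 401.39 + 211.7 = 613.09 kPa.
Net ultimate: q_net = 613.09 − 21.815 = 591.27 kPa.
q_all(net) = 591.27 / 3 = 197.09 kPa.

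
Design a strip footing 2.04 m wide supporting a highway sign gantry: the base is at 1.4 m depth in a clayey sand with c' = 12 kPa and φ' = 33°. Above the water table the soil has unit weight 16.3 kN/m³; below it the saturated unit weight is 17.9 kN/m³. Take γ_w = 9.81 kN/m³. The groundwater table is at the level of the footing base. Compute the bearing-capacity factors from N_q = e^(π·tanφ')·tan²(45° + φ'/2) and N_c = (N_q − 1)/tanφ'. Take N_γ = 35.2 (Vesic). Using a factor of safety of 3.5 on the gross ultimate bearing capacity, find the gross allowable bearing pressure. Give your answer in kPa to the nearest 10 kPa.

N_q = e^(π·tan33°)·tan²(61.5°) = 26.09; N_c = (N_q − 1)/tanφ' = 38.64.
q = γ·D_f = 16.3 × 1.4 = 22.82 kPa.
For the ½γBN_γ term take γ' = 17.9 − 9.81 = 8.09 kN/m³ (soil below base is submerged).
c·N_c = 12 × 38.638 = 463.66 kPa
q·N_q = 22.82 × 26.092 = 595.42 kPa
0.5·γ·B·N_γ = 0.5 × 8.09 × 2.04 × 35.2 = 290.46 kPa
q_ult = 463.66 + 595.42 + 290.46 = 1349.5 kPa.
q_all = 1349.5 / 3.5 = 385.58 kPa.

q_all ≈ 390 kPa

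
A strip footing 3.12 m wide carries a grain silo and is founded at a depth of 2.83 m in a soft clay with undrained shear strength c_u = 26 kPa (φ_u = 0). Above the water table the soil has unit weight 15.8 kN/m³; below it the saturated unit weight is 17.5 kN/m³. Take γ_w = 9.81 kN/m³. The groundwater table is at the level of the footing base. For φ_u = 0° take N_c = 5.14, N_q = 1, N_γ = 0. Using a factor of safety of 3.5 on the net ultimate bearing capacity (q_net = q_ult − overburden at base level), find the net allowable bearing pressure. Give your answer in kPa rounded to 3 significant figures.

q = γ·D_f = 15.8 × 2.83 = 44.714 kPa.
c·N_c = 26 × 5.14 = 133.64 kPa
q·N_q = 44.714 × 1 = 44.714 kPa
q_ult = 133.64 + 44.714 = 178.35 kPa.
q_net = 178.35 − 44.714 = 133.64 kPa.
q_all(net) = 133.64 / 3.5 = 38.183 kPa.

q_all(net) ≈ 38.2 kPa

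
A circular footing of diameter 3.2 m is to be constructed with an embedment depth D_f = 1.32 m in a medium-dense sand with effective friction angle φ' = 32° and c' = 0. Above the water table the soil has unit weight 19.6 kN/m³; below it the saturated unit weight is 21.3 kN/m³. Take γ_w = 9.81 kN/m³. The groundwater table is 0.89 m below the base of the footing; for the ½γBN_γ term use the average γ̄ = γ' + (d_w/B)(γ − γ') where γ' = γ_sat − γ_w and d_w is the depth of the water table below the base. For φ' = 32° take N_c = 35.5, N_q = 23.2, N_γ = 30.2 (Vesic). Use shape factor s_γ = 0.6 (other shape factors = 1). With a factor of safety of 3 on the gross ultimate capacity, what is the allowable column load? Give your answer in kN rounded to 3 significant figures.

P_all ≈ 2680 kN

Effective surcharge at the founding depth q = γ·D_f = 19.6 × 1.32 = 25.872 kPa.
With d_w = 0.89 m < B, γ̄ = 11.49 + (0.89/3.2) × (19.6 − 11.49) = 13.746 kN/m³.
q_ult = q·N_q + 0.5·γ·B·N_γ·s_γ
     = 25.872 × 23.2 + 0.5 × 13.746 × 3.2 × 30.2 × 0.6
     = 600.23 + 398.51 = 998.74 kPa.
Gross allowable pressure q_all = 998.74 / 3 = 332.91 kPa.
Footing area = 8.0425 m², so allowable column load = 332.91 × 8.0425 = 2677.5 kN.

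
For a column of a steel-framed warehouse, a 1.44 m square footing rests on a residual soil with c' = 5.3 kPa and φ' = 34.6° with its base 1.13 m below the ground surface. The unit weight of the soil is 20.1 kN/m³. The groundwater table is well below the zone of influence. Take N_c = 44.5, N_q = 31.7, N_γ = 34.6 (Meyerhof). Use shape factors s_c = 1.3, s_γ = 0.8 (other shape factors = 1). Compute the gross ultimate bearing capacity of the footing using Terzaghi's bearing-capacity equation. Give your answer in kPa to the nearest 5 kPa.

q = γ·D_f = 20.1 × 1.13 = 22.713 kPa.
c·N_c·s_c = 5.3 × 44.5 × 1.3 = 306.61 kPa
q·N_q = 22.713 × 31.7 = 720 kPa
0.5·γ·B·N_γ·s_γ = 0.5 × 20.1 × 1.44 × 34.6 × 0.8 = 400.58 kPa
q_ult = 306.61 + 720 + 400.58 = 1427.2 kPa.

q_ult ≈ 1425 kPa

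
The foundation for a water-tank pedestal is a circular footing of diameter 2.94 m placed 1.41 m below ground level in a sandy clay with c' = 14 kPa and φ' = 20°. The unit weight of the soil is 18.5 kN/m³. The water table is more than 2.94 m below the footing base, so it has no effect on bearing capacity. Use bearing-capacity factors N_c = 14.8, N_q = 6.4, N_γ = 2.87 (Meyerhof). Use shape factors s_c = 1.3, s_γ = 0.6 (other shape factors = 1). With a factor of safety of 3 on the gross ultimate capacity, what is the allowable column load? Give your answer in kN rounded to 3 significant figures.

P_all ≈ 1090 kN

q = γ·D_f = 18.5 × 1.41 = 26.085 kPa.
c·N_c·s_c = 14 × 14.8 × 1.3 = 269.36 kPa
q·N_q = 26.085 × 6.4 = 166.94 kPa
0.5·γ·B·N_γ·s_γ = 0.5 × 18.5 × 2.94 × 2.87 × 0.6 = 46.83 kPa
q_ult = 269.36 + 166.94 + 46.83 = 483.13 kPa.
Gross allowable pressure q_all = 483.13 / 3 = 161.04 kPa.
Footing area = 6.7887 m², so allowable column load = 161.04 × 6.7887 = 1093.3 kN.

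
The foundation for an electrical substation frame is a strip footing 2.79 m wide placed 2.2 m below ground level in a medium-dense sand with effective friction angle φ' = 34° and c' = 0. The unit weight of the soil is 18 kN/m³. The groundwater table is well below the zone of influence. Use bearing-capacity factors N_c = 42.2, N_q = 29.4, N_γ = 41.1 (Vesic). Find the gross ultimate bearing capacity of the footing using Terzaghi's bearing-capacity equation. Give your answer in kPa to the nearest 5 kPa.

Effective surcharge at the founding depth q = γ·D_f = 18 × 2.2 = 39.6 kPa.
q_ult = q·N_q + 0.5·γ·B·N_γ
     = 39.6 × 29.4 + 0.5 × 18 × 2.79 × 41.1
     = 1164.2 + 1032 = 2196.3 kPa.

q_ult ≈ 2195 kPa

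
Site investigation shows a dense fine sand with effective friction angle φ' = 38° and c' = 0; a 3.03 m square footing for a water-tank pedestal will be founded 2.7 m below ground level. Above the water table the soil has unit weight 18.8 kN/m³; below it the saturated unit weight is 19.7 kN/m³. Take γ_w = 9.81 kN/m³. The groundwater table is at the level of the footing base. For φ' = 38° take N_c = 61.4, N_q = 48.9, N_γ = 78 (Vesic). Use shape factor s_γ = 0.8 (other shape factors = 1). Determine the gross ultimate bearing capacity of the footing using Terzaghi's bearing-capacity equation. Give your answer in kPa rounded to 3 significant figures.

q_ult ≈ 3420 kPa

Effective surcharge at the founding depth q = γ·D_f = 18.8 × 2.7 = 50.76 kPa.
The water table coincides with the base, so in the self-weight term γ → γ' = 9.89 kN/m³.
q_ult = q·N_q + 0.5·γ·B·N_γ·s_γ
     = 50.76 × 48.9 + 0.5 × 9.89 × 3.03 × 78 × 0.8
     = 2482.2 + 934.96 = 3417.1 kPa.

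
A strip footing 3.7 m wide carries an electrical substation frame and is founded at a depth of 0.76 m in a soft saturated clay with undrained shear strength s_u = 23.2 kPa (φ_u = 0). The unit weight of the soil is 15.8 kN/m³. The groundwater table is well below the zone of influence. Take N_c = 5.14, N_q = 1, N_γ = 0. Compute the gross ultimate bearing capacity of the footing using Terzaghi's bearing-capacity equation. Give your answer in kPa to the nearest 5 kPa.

q = γ·D_f = 15.8 × 0.76 = 12.008 kPa.
c·N_c = 23.2 × 5.14 = 119.25 kPa
q·N_q = 12.008 × 1 = 12.008 kPa
q_ult = 119.25 + 12.008 = 131.26 kPa.

q_ult ≈ 130 kPa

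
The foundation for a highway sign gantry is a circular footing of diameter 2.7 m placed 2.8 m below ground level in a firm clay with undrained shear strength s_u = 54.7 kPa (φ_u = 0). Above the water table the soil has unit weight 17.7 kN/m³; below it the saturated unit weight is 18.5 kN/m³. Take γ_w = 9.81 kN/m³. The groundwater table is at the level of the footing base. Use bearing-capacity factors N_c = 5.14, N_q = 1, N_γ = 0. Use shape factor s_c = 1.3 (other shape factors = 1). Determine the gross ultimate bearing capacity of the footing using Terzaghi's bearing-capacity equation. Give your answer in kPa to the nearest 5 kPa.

Effective surcharge at the founding depth q = γ·D_f = 17.7 × 2.8 = 49.56 kPa.
q_ult = c·N_c·s_c + q·N_q
     = 54.7 × 5.14 × 1.3 + 49.56 × 1
     = 365.51 + 49.56 = 415.07 kPa.

q_ult ≈ 415 kPa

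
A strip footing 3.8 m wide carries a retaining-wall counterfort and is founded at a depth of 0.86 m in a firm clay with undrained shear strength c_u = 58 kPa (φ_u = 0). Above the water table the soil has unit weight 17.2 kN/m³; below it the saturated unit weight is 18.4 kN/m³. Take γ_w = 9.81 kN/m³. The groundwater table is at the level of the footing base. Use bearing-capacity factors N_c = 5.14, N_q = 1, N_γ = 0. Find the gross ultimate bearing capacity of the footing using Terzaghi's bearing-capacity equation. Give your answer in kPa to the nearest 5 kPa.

q_ult ≈ 315 kPa

q = γ·D_f = 17.2 × 0.86 = 14.792 kPa.
c·N_c = 58 × 5.14 = 298.12 kPa
q·N_q = 14.792 × 1 = 14.792 kPa
q_ult = 298.12 + 14.792 = 312.91 kPa.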